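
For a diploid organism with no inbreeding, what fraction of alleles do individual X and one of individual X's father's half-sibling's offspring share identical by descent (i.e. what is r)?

Each parent–offspring link contributes a factor of 1/2, and independent paths through distinct common ancestors add.
Half first cousins share one grandparent — one path of length 4: r = (1/2)^4 = 1/16.

0.0625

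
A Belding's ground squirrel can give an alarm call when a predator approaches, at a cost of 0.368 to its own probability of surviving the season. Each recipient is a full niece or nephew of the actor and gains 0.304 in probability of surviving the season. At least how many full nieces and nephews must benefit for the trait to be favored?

r to a full niece or nephew = 1/4 (full aunt/uncle↔niece/nephew: two paths of length 3 through the shared grandparent pair: r = 2·(1/2)^3 = 1/4).
Hamilton's rule: n·r·B > C  ⇒  n > C/(r·B) = 0.368/(0.25·0.304) = 4.842.
The smallest integer exceeding 4.842 is 5.

5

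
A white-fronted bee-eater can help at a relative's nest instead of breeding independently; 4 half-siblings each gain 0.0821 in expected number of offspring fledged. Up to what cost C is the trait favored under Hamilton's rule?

0.0821

r to a half-sibling = 0.25 (half-sibs share one parent — one path of length 2: r = (1/2)^2 = 1/4).
Hamilton's rule: n·r·B > C, so the trait is favored while C < n·r·B = 4·0.25·0.0821 = 0.0821.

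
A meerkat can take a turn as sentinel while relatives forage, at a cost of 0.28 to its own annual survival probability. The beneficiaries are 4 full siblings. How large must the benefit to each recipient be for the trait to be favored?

r to a full sibling = 1/2 (full sibs share both parents — two paths of length 2: r = 2·(1/2)^2 = 1/2).
Hamilton's rule with n recipients of equal r: n·r·B > C, so B > C/(n·r) = 0.28/(4·0.5) = 0.14.

0.14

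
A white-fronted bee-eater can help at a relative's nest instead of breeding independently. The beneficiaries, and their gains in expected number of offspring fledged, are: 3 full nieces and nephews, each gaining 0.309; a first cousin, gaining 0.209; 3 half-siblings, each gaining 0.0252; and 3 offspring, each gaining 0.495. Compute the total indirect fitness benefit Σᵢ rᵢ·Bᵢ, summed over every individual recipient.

1.019275

r to a full niece or nephew = 0.25 (full aunt/uncle↔niece/nephew: two paths of length 3 through the shared grandparent pair: r = 2·(1/2)^3 = 1/4).
r to a first cousin = 0.125 (first cousins share one grandparent pair — two paths of length 4: r = 2·(1/2)^4 = 1/8).
r to a half-sibling = 0.25 (half-sibs share one parent — one path of length 2: r = (1/2)^2 = 1/4).
r to an offspring = 0.5 (one parent–offspring link: r = (1/2)^1 = 1/2).
Summing one r·B term per recipient: 3·0.25·0.309 + 1·0.125·0.209 + 3·0.25·0.0252 + 3·0.5·0.495 = 1.019275.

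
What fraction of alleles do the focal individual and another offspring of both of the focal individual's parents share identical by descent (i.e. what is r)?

0.5

Each parent–offspring link contributes a factor of 1/2, and independent paths through distinct common ancestors add.
Full sibs share both parents — two paths of length 2: r = 2·(1/2)^2 = 1/2.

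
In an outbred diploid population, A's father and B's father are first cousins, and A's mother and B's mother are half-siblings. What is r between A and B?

Relatedness sums over independent paths through distinct common ancestors.
A and B are related in two ways: second cousins through their fathers (r = 1/32) and half first cousins through their mothers (r = 1/16).
r = 1/32 + 1/16 = 0.09375.

0.09375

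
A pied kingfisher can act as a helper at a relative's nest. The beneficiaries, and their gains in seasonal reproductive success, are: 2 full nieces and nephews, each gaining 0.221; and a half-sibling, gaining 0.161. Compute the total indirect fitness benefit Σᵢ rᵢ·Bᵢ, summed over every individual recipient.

0.15075

r to a full niece or nephew = 1/4 (full aunt/uncle↔niece/nephew: two paths of length 3 through the shared grandparent pair: r = 2·(1/2)^3 = 1/4).
r to a half-sibling = 0.25 (half-sibs share one parent — one path of length 2: r = (1/2)^2 = 1/4).
Summing one r·B term per recipient: 2·0.25·0.221 + 1·0.25·0.161 = 0.15075.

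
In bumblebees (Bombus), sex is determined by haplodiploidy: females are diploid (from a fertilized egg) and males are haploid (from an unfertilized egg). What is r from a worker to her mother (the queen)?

0.5

One meiotic link between diploid queen and diploid daughter: r = 1/2.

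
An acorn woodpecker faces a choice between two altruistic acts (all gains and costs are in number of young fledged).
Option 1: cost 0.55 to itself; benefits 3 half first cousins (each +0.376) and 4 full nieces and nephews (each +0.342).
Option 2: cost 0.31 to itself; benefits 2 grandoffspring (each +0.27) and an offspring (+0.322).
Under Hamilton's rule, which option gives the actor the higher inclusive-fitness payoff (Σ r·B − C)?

Option 2

Option 1: r to a half first cousin = 0.0625.
Option 1: r to a full niece or nephew = 0.25.
Option 1: Σ r·B − C = (3·0.0625·0.376 + 4·0.25·0.342) − 0.55 = -0.1375.
Option 2: r to a grandoffspring = 0.25.
Option 2: r to an offspring = 0.5.
Option 2: Σ r·B − C = (2·0.25·0.27 + 1·0.5·0.322) − 0.31 = -0.014.
Option 2 has the higher net inclusive-fitness payoff.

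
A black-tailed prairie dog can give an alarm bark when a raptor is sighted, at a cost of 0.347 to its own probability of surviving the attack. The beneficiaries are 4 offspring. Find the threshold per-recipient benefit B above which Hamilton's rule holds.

r to an offspring = 0.5 (one parent–offspring link: r = (1/2)^1 = 1/2).
Hamilton's rule with n recipients of equal r: n·r·B > C, so B > C/(n·r) = 0.347/(4·0.5) = 0.1735.

0.1735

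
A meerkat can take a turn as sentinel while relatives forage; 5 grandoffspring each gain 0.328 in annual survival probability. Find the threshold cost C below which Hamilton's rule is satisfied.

0.41

r to a grandoffspring = 0.25 (two parent–offspring links: r = (1/2)^2 = 1/4).
Hamilton's rule: n·r·B > C, so the trait is favored while C < n·r·B = 5·0.25·0.328 = 0.41.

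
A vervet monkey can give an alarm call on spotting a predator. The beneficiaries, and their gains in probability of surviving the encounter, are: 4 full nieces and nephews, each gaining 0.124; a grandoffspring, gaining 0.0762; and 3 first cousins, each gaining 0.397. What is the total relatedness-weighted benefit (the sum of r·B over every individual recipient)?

0.291925

r to a full niece or nephew = 1/4 (full aunt/uncle↔niece/nephew: two paths of length 3 through the shared grandparent pair: r = 2·(1/2)^3 = 1/4).
r to a grandoffspring = 0.25 (two parent–offspring links: r = (1/2)^2 = 1/4).
r to a first cousin = 0.125 (first cousins share one grandparent pair — two paths of length 4: r = 2·(1/2)^4 = 1/8).
Summing one r·B term per recipient: 4·0.25·0.124 + 1·0.25·0.0762 + 3·0.125·0.397 = 0.291925.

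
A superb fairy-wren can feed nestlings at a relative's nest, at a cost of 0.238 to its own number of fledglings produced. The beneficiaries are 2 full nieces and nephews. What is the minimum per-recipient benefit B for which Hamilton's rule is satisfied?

0.476

r to a full niece or nephew = 1/4 (full aunt/uncle↔niece/nephew: two paths of length 3 through the shared grandparent pair: r = 2·(1/2)^3 = 1/4).
Hamilton's rule with n recipients of equal r: n·r·B > C, so B > C/(n·r) = 0.238/(2·0.25) = 0.476.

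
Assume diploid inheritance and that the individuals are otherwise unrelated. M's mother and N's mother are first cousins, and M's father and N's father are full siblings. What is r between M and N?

Wright's path rule: contributions from independent ancestry routes add.
M and N are related in two ways: second cousins through their mothers (r = 1/32) and first cousins through their fathers (r = 1/8).
r = 1/32 + 1/8 = 0.15625.

0.15625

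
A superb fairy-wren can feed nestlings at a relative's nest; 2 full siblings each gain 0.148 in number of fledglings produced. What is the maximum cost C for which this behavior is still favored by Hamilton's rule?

r to a full sibling = 1/2 (full sibs share both parents — two paths of length 2: r = 2·(1/2)^2 = 1/2).
Hamilton's rule: n·r·B > C, so the trait is favored while C < n·r·B = 2·0.5·0.148 = 0.148.

0.148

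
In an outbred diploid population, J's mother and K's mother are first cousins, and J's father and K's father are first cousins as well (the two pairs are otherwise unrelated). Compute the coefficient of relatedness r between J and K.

0.0625

Independent pedigree routes through distinct common ancestors add.
J and K are related in two ways: second cousins through their mothers (r = 1/32) and second cousins through their fathers (r = 1/32).
r = 1/32 + 1/32 = 0.0625.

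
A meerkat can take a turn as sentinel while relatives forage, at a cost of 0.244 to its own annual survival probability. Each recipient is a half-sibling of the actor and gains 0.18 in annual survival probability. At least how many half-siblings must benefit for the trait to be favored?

r to a half-sibling = 0.25 (half-sibs share one parent — one path of length 2: r = (1/2)^2 = 1/4).
Hamilton's rule: n·r·B > C  ⇒  n > C/(r·B) = 0.244/(0.25·0.18) = 5.422.
The smallest integer exceeding 5.422 is 6.

6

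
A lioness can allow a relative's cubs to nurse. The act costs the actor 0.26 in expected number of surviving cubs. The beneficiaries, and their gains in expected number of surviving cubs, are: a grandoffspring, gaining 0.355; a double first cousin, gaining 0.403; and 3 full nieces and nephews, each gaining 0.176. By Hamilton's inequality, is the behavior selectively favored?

Hamilton's rule: the trait is favored when the sum of r·B over every recipient exceeds the actor's cost C.
r to a grandoffspring = 1/4 (two parent–offspring links: r = (1/2)^2 = 1/4).
r to a double first cousin = 1/4 (double first cousins share both grandparent pairs — four paths of length 4: r = 4·(1/2)^4 = 1/4).
r to a full niece or nephew = 1/4 (full aunt/uncle↔niece/nephew: two paths of length 3 through the shared grandparent pair: r = 2·(1/2)^3 = 1/4).
Summing one r·B term per recipient: 1·0.25·0.355 + 1·0.25·0.403 + 3·0.25·0.176 = 0.3215.
0.3215 > 0.26: the indirect benefit exceeds the cost.

Yes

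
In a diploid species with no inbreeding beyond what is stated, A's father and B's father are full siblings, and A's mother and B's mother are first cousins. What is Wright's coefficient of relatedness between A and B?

0.15625

With two independent routes of shared ancestry, r is the sum of the two contributions.
A and B are related in two ways: first cousins through their fathers (r = 1/8) and second cousins through their mothers (r = 1/32).
r = 1/8 + 1/32 = 5/32 = 0.15625.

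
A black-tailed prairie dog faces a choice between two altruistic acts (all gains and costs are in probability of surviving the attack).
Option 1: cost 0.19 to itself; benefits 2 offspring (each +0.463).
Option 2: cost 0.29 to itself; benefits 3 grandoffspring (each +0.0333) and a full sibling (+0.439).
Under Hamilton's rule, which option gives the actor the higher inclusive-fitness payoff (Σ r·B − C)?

Option 1

Option 1: r to an offspring = 0.5.
Option 1: Σ r·B − C = (2·0.5·0.463) − 0.19 = 0.273.
Option 2: r to a grandoffspring = 0.25.
Option 2: r to a full sibling = 0.5.
Option 2: Σ r·B − C = (3·0.25·0.0333 + 1·0.5·0.439) − 0.29 = -0.045525.
Option 1 has the higher net inclusive-fitness payoff.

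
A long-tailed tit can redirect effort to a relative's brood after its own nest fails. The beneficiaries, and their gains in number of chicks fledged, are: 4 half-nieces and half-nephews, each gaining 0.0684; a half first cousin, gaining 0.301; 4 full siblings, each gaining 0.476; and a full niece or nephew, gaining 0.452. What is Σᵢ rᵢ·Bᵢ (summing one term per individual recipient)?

r to a half-niece or half-nephew = 1/8 (half-aunt/uncle↔niece/nephew: one path of length 3: r = (1/2)^3 = 1/8).
r to a half first cousin = 0.0625 (half first cousins share one grandparent — one path of length 4: r = (1/2)^4 = 1/16).
r to a full sibling = 0.5 (full sibs share both parents — two paths of length 2: r = 2·(1/2)^2 = 1/2).
r to a full niece or nephew = 0.25 (full aunt/uncle↔niece/nephew: two paths of length 3 through the shared grandparent pair: r = 2·(1/2)^3 = 1/4).
Summing one r·B term per recipient: 4·0.125·0.0684 + 1·0.0625·0.301 + 4·0.5·0.476 + 1·0.25·0.452 = 1.1180125.

1.1180125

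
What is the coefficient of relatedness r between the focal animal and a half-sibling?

0.25

Half-sibs share one parent — one path of length 2: r = (1/2)^2 = 1/4.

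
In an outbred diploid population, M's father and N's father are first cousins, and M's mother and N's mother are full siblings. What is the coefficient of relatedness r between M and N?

0.15625

Wright's path rule: contributions from independent ancestry routes add.
M and N are related in two ways: second cousins through their fathers (r = 1/32) and first cousins through their mothers (r = 1/8).
r = 1/32 + 1/8 = 5/32 = 0.15625.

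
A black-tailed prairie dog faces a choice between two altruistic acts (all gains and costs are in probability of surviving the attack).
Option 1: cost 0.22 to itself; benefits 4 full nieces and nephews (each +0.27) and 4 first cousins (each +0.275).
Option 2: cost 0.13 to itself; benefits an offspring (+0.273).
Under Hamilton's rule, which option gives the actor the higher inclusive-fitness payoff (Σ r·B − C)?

Option 1

Option 1: r to a full niece or nephew = 0.25.
Option 1: r to a first cousin = 0.125.
Option 1: Σ r·B − C = (4·0.25·0.27 + 4·0.125·0.275) − 0.22 = 0.1875.
Option 2: r to an offspring = 0.5.
Option 2: Σ r·B − C = (1·0.5·0.273) − 0.13 = 0.0065.
Option 1 has the higher net inclusive-fitness payoff.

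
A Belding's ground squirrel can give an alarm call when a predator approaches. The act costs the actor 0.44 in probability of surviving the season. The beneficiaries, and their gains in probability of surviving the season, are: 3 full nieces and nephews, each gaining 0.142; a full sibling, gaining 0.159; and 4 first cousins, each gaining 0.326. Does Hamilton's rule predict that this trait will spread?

No

Hamilton's rule: the trait is favored when the sum of r·B over every recipient exceeds the actor's cost C.
r to a full niece or nephew = 0.25 (full aunt/uncle↔niece/nephew: two paths of length 3 through the shared grandparent pair: r = 2·(1/2)^3 = 1/4).
r to a full sibling = 1/2 (full sibs share both parents — two paths of length 2: r = 2·(1/2)^2 = 1/2).
r to a first cousin = 0.125 (first cousins share one grandparent pair — two paths of length 4: r = 2·(1/2)^4 = 1/8).
Summing one r·B term per recipient: 3·0.25·0.142 + 1·0.5·0.159 + 4·0.125·0.326 = 0.349.
0.349 < 0.44: the indirect benefit is less than the cost.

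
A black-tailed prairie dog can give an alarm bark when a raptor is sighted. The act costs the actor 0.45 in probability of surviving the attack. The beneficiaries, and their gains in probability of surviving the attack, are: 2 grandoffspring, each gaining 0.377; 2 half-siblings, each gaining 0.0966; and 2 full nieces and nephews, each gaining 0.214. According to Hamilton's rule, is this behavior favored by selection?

Hamilton's rule: the trait is favored when the sum of r·B over every recipient exceeds the actor's cost C.
r to a grandoffspring = 0.25 (two parent–offspring links: r = (1/2)^2 = 1/4).
r to a half-sibling = 1/4 (half-sibs share one parent — one path of length 2: r = (1/2)^2 = 1/4).
r to a full niece or nephew = 1/4 (full aunt/uncle↔niece/nephew: two paths of length 3 through the shared grandparent pair: r = 2·(1/2)^3 = 1/4).
Summing one r·B term per recipient: 2·0.25·0.377 + 2·0.25·0.0966 + 2·0.25·0.214 = 0.3438.
0.3438 < 0.45: the indirect benefit is less than the cost.

No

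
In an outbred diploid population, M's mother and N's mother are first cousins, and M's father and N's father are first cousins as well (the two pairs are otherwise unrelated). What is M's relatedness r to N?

Wright's path rule: contributions from independent ancestry routes add.
M and N are related in two ways: second cousins through their mothers (r = 1/32) and second cousins through their fathers (r = 1/32).
r = 1/32 + 1/32 = 0.0625.

0.0625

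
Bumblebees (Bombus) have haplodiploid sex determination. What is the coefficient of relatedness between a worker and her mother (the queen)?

One meiotic link between diploid queen and diploid daughter: r = 1/2.

0.5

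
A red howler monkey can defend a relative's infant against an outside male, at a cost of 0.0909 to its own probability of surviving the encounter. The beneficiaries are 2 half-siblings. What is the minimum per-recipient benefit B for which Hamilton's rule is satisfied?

0.1818

r to a half-sibling = 1/4 (half-sibs share one parent — one path of length 2: r = (1/2)^2 = 1/4).
Hamilton's rule with n recipients of equal r: n·r·B > C, so B > C/(n·r) = 0.0909/(2·0.25) = 0.1818.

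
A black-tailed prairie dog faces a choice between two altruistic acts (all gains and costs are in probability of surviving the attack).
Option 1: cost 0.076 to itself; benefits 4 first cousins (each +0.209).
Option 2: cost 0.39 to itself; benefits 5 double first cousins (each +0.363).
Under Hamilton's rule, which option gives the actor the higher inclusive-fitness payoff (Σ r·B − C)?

Option 1: r to a first cousin = 0.125.
Option 1: Σ r·B − C = (4·0.125·0.209) − 0.076 = 0.0285.
Option 2: r to a double first cousin = 0.25.
Option 2: Σ r·B − C = (5·0.25·0.363) − 0.39 = 0.06375.
Option 2 has the higher net inclusive-fitness payoff.

Option 2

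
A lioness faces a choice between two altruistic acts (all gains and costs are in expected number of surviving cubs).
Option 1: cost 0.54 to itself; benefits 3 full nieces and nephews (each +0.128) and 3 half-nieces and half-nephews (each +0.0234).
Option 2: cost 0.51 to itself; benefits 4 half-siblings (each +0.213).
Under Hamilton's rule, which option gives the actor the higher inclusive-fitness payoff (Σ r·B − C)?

Option 1: r to a full niece or nephew = 0.25.
Option 1: r to a half-niece or half-nephew = 0.125.
Option 1: Σ r·B − C = (3·0.25·0.128 + 3·0.125·0.0234) − 0.54 = -0.435225.
Option 2: r to a half-sibling = 0.25.
Option 2: Σ r·B − C = (4·0.25·0.213) − 0.51 = -0.297.
Option 2 has the higher net inclusive-fitness payoff.

Option 2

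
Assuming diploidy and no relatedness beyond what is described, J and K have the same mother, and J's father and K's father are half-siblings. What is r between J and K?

0.3125

Wright's path rule: contributions from independent ancestry routes add.
J and K are related in two ways: half-sibs through their shared mother (r = 1/4) and half first cousins through their fathers (r = 1/16).
r = 1/4 + 1/16 = 0.3125.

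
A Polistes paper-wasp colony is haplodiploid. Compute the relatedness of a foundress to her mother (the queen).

0.5

One meiotic link between diploid queen and diploid daughter: r = 1/2.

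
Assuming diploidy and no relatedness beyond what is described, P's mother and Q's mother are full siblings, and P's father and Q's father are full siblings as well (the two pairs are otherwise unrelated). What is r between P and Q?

0.25

With two independent routes of shared ancestry, r is the sum of the two contributions.
P and Q are related in two ways: first cousins through their mothers (r = 1/8) and first cousins through their fathers (r = 1/8) — i.e. double first cousins.
r = 1/8 + 1/8 = 0.25.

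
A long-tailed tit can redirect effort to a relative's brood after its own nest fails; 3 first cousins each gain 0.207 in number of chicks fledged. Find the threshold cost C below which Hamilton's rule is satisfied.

0.077625

r to a first cousin = 1/8 (first cousins share one grandparent pair — two paths of length 4: r = 2·(1/2)^4 = 1/8).
Hamilton's rule: n·r·B > C, so the trait is favored while C < n·r·B = 3·0.125·0.207 = 0.077625.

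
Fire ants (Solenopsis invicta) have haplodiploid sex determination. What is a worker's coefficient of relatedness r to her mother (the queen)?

0.5

One meiotic link between diploid queen and diploid daughter: r = 1/2.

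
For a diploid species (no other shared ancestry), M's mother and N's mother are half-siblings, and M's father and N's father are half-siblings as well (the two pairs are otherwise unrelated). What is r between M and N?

0.125

Relatedness sums over independent paths through distinct common ancestors.
M and N are related in two ways: half first cousins through their mothers (r = 1/16) and half first cousins through their fathers (r = 1/16).
r = 1/16 + 1/16 = 1/8 = 0.125.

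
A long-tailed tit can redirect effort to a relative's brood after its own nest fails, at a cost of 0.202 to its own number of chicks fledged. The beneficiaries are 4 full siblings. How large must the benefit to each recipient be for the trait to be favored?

0.101

r to a full sibling = 1/2 (full sibs share both parents — two paths of length 2: r = 2·(1/2)^2 = 1/2).
Hamilton's rule with n recipients of equal r: n·r·B > C, so B > C/(n·r) = 0.202/(4·0.5) = 0.101.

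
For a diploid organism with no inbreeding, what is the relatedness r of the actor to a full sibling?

0.5

Full sibs share both parents — two paths of length 2: r = 2·(1/2)^2 = 1/2.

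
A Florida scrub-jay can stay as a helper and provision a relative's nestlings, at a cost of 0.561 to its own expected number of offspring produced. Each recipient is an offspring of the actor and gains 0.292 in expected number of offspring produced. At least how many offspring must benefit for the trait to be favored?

4

r to an offspring = 1/2 (one parent–offspring link: r = (1/2)^1 = 1/2).
Hamilton's rule: n·r·B > C  ⇒  n > C/(r·B) = 0.561/(0.5·0.292) = 3.842.
The smallest integer exceeding 3.842 is 4.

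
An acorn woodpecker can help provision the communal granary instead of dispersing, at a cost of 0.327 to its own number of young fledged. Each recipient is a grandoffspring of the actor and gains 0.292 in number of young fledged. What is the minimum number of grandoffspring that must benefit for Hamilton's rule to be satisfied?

r to a grandoffspring = 0.25 (two parent–offspring links: r = (1/2)^2 = 1/4).
Hamilton's rule: n·r·B > C  ⇒  n > C/(r·B) = 0.327/(0.25·0.292) = 4.479.
The smallest integer exceeding 4.479 is 5.

5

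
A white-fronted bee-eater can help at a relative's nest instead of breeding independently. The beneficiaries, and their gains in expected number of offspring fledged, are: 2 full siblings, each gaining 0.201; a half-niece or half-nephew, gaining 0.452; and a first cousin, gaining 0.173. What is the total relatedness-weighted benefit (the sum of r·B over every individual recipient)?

0.279125

r to a full sibling = 1/2 (full sibs share both parents — two paths of length 2: r = 2·(1/2)^2 = 1/2).
r to a half-niece or half-nephew = 1/8 (half-aunt/uncle↔niece/nephew: one path of length 3: r = (1/2)^3 = 1/8).
r to a first cousin = 0.125 (first cousins share one grandparent pair — two paths of length 4: r = 2·(1/2)^4 = 1/8).
Summing one r·B term per recipient: 2·0.5·0.201 + 1·0.125·0.452 + 1·0.125·0.173 = 0.279125.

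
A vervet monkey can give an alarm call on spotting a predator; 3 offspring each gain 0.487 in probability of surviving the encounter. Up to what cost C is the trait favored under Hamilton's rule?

r to an offspring = 0.5 (one parent–offspring link: r = (1/2)^1 = 1/2).
Hamilton's rule: n·r·B > C, so the trait is favored while C < n·r·B = 3·0.5·0.487 = 0.7305.

0.7305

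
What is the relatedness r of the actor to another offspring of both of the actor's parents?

0.5

Each parent–offspring link contributes a factor of 1/2, and independent paths through distinct common ancestors add.
Full sibs share both parents — two paths of length 2: r = 2·(1/2)^2 = 1/2.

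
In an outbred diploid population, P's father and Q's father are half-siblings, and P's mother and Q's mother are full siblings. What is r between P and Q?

0.1875

Wright's path rule: contributions from independent ancestry routes add.
P and Q are related in two ways: half first cousins through their fathers (r = 1/16) and first cousins through their mothers (r = 1/8).
r = 1/16 + 1/8 = 0.1875.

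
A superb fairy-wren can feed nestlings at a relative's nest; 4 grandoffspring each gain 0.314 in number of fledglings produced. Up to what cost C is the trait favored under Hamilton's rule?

r to a grandoffspring = 0.25 (two parent–offspring links: r = (1/2)^2 = 1/4).
Hamilton's rule: n·r·B > C, so the trait is favored while C < n·r·B = 4·0.25·0.314 = 0.314.

0.314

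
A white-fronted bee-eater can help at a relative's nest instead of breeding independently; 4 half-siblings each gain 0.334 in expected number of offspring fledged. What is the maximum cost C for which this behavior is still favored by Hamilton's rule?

0.334

r to a half-sibling = 1/4 (half-sibs share one parent — one path of length 2: r = (1/2)^2 = 1/4).
Hamilton's rule: n·r·B > C, so the trait is favored while C < n·r·B = 4·0.25·0.334 = 0.334.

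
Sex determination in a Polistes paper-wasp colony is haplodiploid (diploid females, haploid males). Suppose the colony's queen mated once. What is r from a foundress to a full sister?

Haplodiploid full sisters inherit their father's entire haploid genome identically (contributing 1/2) and on average half of their mother's contribution (1/2 · 1/2 = 1/4); r = 1/2 + 1/4 = 3/4.

0.75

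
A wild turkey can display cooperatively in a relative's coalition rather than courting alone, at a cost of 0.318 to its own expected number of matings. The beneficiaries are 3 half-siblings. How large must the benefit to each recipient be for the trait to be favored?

r to a half-sibling = 1/4 (half-sibs share one parent — one path of length 2: r = (1/2)^2 = 1/4).
Hamilton's rule with n recipients of equal r: n·r·B > C, so B > C/(n·r) = 0.318/(3·0.25) = 0.424.

0.424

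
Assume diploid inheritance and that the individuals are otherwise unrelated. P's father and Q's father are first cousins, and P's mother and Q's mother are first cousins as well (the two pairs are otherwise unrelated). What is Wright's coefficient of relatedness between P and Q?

With two independent routes of shared ancestry, r is the sum of the two contributions.
P and Q are related in two ways: second cousins through their fathers (r = 1/32) and second cousins through their mothers (r = 1/32).
r = 1/32 + 1/32 = 1/16 = 0.0625.

0.0625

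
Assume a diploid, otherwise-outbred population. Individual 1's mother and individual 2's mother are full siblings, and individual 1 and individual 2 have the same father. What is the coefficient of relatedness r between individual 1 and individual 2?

0.375

With two independent routes of shared ancestry, r is the sum of the two contributions.
Individual 1 and individual 2 are related in two ways: first cousins through their mothers (r = 1/8) and half-sibs through their shared father (r = 1/4).
r = 1/8 + 1/4 = 0.375.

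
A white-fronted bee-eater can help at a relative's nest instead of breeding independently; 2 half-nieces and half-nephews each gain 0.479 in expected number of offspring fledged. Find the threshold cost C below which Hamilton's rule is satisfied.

r to a half-niece or half-nephew = 0.125 (half-aunt/uncle↔niece/nephew: one path of length 3: r = (1/2)^3 = 1/8).
Hamilton's rule: n·r·B > C, so the trait is favored while C < n·r·B = 2·0.125·0.479 = 0.11975.

0.11975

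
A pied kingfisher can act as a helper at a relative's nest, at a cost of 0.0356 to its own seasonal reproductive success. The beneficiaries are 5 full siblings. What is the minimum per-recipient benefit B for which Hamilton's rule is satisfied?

0.0142

r to a full sibling = 1/2 (full sibs share both parents — two paths of length 2: r = 2·(1/2)^2 = 1/2).
Hamilton's rule with n recipients of equal r: n·r·B > C, so B > C/(n·r) = 0.0356/(5·0.5) = 0.0142.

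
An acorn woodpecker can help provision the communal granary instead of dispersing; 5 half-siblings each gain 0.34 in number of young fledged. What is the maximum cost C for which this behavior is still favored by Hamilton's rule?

r to a half-sibling = 1/4 (half-sibs share one parent — one path of length 2: r = (1/2)^2 = 1/4).
Hamilton's rule: n·r·B > C, so the trait is favored while C < n·r·B = 5·0.25·0.34 = 0.425.

0.425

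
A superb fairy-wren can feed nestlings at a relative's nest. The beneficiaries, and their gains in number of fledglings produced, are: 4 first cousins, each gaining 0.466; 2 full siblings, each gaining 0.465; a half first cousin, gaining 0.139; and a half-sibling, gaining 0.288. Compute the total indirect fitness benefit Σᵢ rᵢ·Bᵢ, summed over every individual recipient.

r to a first cousin = 1/8 (first cousins share one grandparent pair — two paths of length 4: r = 2·(1/2)^4 = 1/8).
r to a full sibling = 0.5 (full sibs share both parents — two paths of length 2: r = 2·(1/2)^2 = 1/2).
r to a half first cousin = 1/16 (half first cousins share one grandparent — one path of length 4: r = (1/2)^4 = 1/16).
r to a half-sibling = 0.25 (half-sibs share one parent — one path of length 2: r = (1/2)^2 = 1/4).
Summing one r·B term per recipient: 4·0.125·0.466 + 2·0.5·0.465 + 1·0.0625·0.139 + 1·0.25·0.288 = 0.7786875.

0.7786875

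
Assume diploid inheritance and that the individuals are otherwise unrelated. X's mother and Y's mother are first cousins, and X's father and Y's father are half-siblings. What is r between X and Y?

Independent pedigree routes through distinct common ancestors add.
X and Y are related in two ways: second cousins through their mothers (r = 1/32) and half first cousins through their fathers (r = 1/16).
r = 1/32 + 1/16 = 0.09375.

0.09375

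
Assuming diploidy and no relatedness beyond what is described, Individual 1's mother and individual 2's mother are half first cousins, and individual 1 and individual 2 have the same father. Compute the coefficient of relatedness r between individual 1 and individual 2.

With two independent routes of shared ancestry, r is the sum of the two contributions.
Individual 1 and individual 2 are related in two ways: half second cousins through their mothers (r = 1/64) and half-sibs through their shared father (r = 1/4).
r = 1/64 + 1/4 = 0.265625.

0.265625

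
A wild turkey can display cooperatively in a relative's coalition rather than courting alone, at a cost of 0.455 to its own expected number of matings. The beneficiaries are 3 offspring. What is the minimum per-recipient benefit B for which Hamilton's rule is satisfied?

0.3033

r to an offspring = 1/2 (one parent–offspring link: r = (1/2)^1 = 1/2).
Hamilton's rule with n recipients of equal r: n·r·B > C, so B > C/(n·r) = 0.455/(3·0.5) = 0.3033.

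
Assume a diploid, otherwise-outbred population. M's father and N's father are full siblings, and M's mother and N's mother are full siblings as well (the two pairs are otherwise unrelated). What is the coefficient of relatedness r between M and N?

0.25

Relatedness sums over independent paths through distinct common ancestors.
M and N are related in two ways: first cousins through their fathers (r = 1/8) and first cousins through their mothers (r = 1/8) — i.e. double first cousins.
r = 1/8 + 1/8 = 0.25.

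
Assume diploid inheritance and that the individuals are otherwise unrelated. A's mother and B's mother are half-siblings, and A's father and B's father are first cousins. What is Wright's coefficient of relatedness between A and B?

Wright's path rule: contributions from independent ancestry routes add.
A and B are related in two ways: half first cousins through their mothers (r = 1/16) and second cousins through their fathers (r = 1/32).
r = 1/16 + 1/32 = 0.09375.

0.09375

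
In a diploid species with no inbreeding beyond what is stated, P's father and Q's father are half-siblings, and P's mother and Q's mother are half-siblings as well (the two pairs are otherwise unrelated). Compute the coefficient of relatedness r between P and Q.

0.125

Relatedness sums over independent paths through distinct common ancestors.
P and Q are related in two ways: half first cousins through their fathers (r = 1/16) and half first cousins through their mothers (r = 1/16).
r = 1/16 + 1/16 = 1/8 = 0.125.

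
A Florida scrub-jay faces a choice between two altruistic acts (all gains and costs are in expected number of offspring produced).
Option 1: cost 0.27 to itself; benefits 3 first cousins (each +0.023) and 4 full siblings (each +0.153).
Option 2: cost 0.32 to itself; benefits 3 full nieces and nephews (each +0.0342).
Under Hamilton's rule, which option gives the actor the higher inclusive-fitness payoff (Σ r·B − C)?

Option 1: r to a first cousin = 0.125.
Option 1: r to a full sibling = 0.5.
Option 1: Σ r·B − C = (3·0.125·0.023 + 4·0.5·0.153) − 0.27 = 0.044625.
Option 2: r to a full niece or nephew = 0.25.
Option 2: Σ r·B − C = (3·0.25·0.0342) − 0.32 = -0.29435.
Option 1 has the higher net inclusive-fitness payoff.

Option 1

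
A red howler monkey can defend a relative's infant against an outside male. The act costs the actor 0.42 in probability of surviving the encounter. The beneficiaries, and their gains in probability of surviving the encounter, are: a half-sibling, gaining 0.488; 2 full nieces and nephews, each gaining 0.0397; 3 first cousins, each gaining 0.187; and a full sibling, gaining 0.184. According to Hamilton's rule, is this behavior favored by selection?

No

Hamilton's rule: the trait is favored when the sum of r·B over every recipient exceeds the actor's cost C.
r to a half-sibling = 1/4 (half-sibs share one parent — one path of length 2: r = (1/2)^2 = 1/4).
r to a full niece or nephew = 0.25 (full aunt/uncle↔niece/nephew: two paths of length 3 through the shared grandparent pair: r = 2·(1/2)^3 = 1/4).
r to a first cousin = 0.125 (first cousins share one grandparent pair — two paths of length 4: r = 2·(1/2)^4 = 1/8).
r to a full sibling = 1/2 (full sibs share both parents — two paths of length 2: r = 2·(1/2)^2 = 1/2).
Summing one r·B term per recipient: 1·0.25·0.488 + 2·0.25·0.0397 + 3·0.125·0.187 + 1·0.5·0.184 = 0.303975.
0.303975 < 0.42: the indirect benefit is less than the cost.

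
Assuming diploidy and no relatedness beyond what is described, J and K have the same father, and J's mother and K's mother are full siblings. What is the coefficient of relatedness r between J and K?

Independent pedigree routes through distinct common ancestors add.
J and K are related in two ways: half-sibs through their shared father (r = 1/4) and first cousins through their mothers (r = 1/8).
r = 1/4 + 1/8 = 0.375.

0.375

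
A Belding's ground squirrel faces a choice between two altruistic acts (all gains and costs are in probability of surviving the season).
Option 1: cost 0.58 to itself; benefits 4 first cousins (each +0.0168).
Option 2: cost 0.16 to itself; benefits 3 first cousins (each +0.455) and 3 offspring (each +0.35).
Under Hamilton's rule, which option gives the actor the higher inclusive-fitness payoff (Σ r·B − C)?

Option 1: r to a first cousin = 0.125.
Option 1: Σ r·B − C = (4·0.125·0.0168) − 0.58 = -0.5716.
Option 2: r to a first cousin = 0.125.
Option 2: r to an offspring = 0.5.
Option 2: Σ r·B − C = (3·0.125·0.455 + 3·0.5·0.35) − 0.16 = 0.535625.
Option 2 has the higher net inclusive-fitness payoff.

Option 2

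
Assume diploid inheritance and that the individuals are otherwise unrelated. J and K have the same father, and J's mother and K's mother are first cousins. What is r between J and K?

0.28125

Independent pedigree routes through distinct common ancestors add.
J and K are related in two ways: half-sibs through their shared father (r = 1/4) and second cousins through their mothers (r = 1/32).
r = 1/4 + 1/32 = 0.28125.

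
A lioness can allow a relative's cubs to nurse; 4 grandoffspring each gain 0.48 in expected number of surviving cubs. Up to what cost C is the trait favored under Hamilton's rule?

0.48

r to a grandoffspring = 1/4 (two parent–offspring links: r = (1/2)^2 = 1/4).
Hamilton's rule: n·r·B > C, so the trait is favored while C < n·r·B = 4·0.25·0.48 = 0.48.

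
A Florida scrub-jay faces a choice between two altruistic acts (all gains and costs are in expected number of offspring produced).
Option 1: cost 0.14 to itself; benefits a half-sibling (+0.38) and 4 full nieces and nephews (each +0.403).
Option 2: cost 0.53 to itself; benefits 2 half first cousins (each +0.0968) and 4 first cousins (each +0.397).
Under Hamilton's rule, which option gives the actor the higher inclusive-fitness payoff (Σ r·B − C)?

Option 1

Option 1: r to a half-sibling = 0.25.
Option 1: r to a full niece or nephew = 0.25.
Option 1: Σ r·B − C = (1·0.25·0.38 + 4·0.25·0.403) − 0.14 = 0.358.
Option 2: r to a half first cousin = 0.0625.
Option 2: r to a first cousin = 0.125.
Option 2: Σ r·B − C = (2·0.0625·0.0968 + 4·0.125·0.397) − 0.53 = -0.3194.
Option 1 has the higher net inclusive-fitness payoff.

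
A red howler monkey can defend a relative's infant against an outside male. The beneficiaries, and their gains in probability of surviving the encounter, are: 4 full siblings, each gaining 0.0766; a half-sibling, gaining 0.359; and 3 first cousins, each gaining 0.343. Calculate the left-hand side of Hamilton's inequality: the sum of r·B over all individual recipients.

0.371575

r to a full sibling = 1/2 (full sibs share both parents — two paths of length 2: r = 2·(1/2)^2 = 1/2).
r to a half-sibling = 1/4 (half-sibs share one parent — one path of length 2: r = (1/2)^2 = 1/4).
r to a first cousin = 1/8 (first cousins share one grandparent pair — two paths of length 4: r = 2·(1/2)^4 = 1/8).
Summing one r·B term per recipient: 4·0.5·0.0766 + 1·0.25·0.359 + 3·0.125·0.343 = 0.371575.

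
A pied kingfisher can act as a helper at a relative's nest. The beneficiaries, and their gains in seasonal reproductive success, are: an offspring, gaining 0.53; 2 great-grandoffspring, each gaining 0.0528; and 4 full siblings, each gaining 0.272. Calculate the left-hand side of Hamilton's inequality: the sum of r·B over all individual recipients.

0.8222

r to an offspring = 0.5 (one parent–offspring link: r = (1/2)^1 = 1/2).
r to a great-grandoffspring = 0.125 (three parent–offspring links: r = (1/2)^3 = 1/8).
r to a full sibling = 1/2 (full sibs share both parents — two paths of length 2: r = 2·(1/2)^2 = 1/2).
Summing one r·B term per recipient: 1·0.5·0.53 + 2·0.125·0.0528 + 4·0.5·0.272 = 0.8222.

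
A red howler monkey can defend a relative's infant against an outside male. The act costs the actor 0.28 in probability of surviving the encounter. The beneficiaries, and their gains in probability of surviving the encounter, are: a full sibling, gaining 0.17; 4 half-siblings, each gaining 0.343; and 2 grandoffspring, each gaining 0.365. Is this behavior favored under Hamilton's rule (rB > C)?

Hamilton's rule: the trait is favored when the sum of r·B over every recipient exceeds the actor's cost C.
r to a full sibling = 1/2 (full sibs share both parents — two paths of length 2: r = 2·(1/2)^2 = 1/2).
r to a half-sibling = 0.25 (half-sibs share one parent — one path of length 2: r = (1/2)^2 = 1/4).
r to a grandoffspring = 1/4 (two parent–offspring links: r = (1/2)^2 = 1/4).
Summing one r·B term per recipient: 1·0.5·0.17 + 4·0.25·0.343 + 2·0.25·0.365 = 0.6105.
0.6105 > 0.28: the indirect benefit exceeds the cost.

Yes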